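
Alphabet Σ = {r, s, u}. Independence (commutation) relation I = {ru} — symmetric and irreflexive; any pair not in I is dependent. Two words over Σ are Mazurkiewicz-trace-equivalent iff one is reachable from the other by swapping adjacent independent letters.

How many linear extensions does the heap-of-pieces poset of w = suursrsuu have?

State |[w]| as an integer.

3

piece 0:s — minimal
piece 1:u rests on {0:s}
piece 2:u rests on {1:u}
piece 3:r rests on {0:s}
piece 4:s rests on {2:u, 3:r}
piece 5:r rests on {4:s}
piece 6:s rests on {5:r}
piece 7:u rests on {6:s}
piece 8:u rests on {7:u}
minimal pieces: {0:s}
ways to finish when only these pieces remain (= sum over removing one remaining piece with nothing left below it):
  1 left: {8}→1
  2 left: {7,8}→1
  3 left: {6,7,8}→1
  4 left: {5,6,7,8}→1
  5 left: {4,5,6,7,8}→1
  6 left: {2,4,5,6,7,8}→1  {3,4,5,6,7,8}→1
  7 left: {1,2,4,5,6,7,8}→1  {2,3,4,5,6,7,8}→2
  placing 0:s first → 3 extensions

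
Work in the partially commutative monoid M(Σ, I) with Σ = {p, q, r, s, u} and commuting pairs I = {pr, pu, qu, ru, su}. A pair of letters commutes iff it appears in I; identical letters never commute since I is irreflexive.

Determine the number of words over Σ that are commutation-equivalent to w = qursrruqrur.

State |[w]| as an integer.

piece 0:q — minimal
piece 1:u — minimal
piece 2:r rests on {0:q}
piece 3:s rests on {2:r}
piece 4:r rests on {3:s}
piece 5:r rests on {4:r}
piece 6:u rests on {1:u}
piece 7:q rests on {5:r}
piece 8:r rests on {7:q}
piece 9:u rests on {6:u}
piece 10:r rests on {8:r}
minimal pieces: {0:q, 1:u}
ways to finish when only these pieces remain (= sum over removing one remaining piece with nothing left below it):
  1 left: {9}→1  {10}→1
  2 left: {6,9}→1  {8,10}→1  {9,10}→2
  3 left: {1,6,9}→1  {6,9,10}→3  {7,8,10}→1  {8,9,10}→3
  4 left: {1,6,9,10}→4  {5,7,8,10}→1  {6,8,9,10}→6  {7,8,9,10}→4
  5 left: {1,6,8,9,10}→10  {4,5,7,8,10}→1  {5,7,8,9,10}→5  {6,7,8,9,10}→10
  6 left: {1,6,7,8,9,10}→20  {3,4,5,7,8,10}→1  {4,5,7,8,9,10}→6  {5,6,7,8,9,10}→15
  7 left: {1,5,6,7,8,9,10}→35  {2,3,4,5,7,8,10}→1  {3,4,5,7,8,9,10}→7  {4,5,6,7,8,9,10}→21
  8 left: {0,2,3,4,5,7,8,10}→1  {1,4,5,6,7,8,9,10}→56  {2,3,4,5,7,8,9,10}→8  {3,4,5,6,7,8,9,10}→28
  9 left: {0,2,3,4,5,7,8,9,10}→9  {1,3,4,5,6,7,8,9,10}→84  {2,3,4,5,6,7,8,9,10}→36
  placing 0:q first → 120 extensions
  placing 1:u first → 45 extensions
total linear extensions = 165

165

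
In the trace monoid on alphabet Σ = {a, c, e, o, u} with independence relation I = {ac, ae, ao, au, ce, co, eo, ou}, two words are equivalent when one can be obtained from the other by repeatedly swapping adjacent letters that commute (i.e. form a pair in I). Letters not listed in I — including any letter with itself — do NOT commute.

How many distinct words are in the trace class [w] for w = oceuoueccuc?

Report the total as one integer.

piece 0:o — minimal
piece 1:c — minimal
piece 2:e — minimal
piece 3:u rests on {1:c, 2:e}
piece 4:o rests on {0:o}
piece 5:u rests on {3:u}
piece 6:e rests on {5:u}
piece 7:c rests on {5:u}
piece 8:c rests on {7:c}
piece 9:u rests on {6:e, 8:c}
piece 10:c rests on {9:u}
minimal pieces: {0:o, 1:c, 2:e}
ways to finish when only these pieces remain (= sum over removing one remaining piece with nothing left below it):
  1 left: {4}→1  {10}→1
  2 left: {0,4}→1  {4,10}→2  {9,10}→1
  3 left: {0,4,10}→3  {4,9,10}→3  {6,9,10}→1  {8,9,10}→1
  4 left: {0,4,9,10}→6  {4,6,9,10}→4  {4,8,9,10}→4  {6,8,9,10}→2  {7,8,9,10}→1
  5 left: {0,4,6,9,10}→10  {0,4,8,9,10}→10  {4,6,8,9,10}→10  {4,7,8,9,10}→5  {6,7,8,9,10}→3
  6 left: {0,4,6,8,9,10}→30  {0,4,7,8,9,10}→15  {4,6,7,8,9,10}→18  {5,6,7,8,9,10}→3
  7 left: {0,4,6,7,8,9,10}→63  {3,5,6,7,8,9,10}→3  {4,5,6,7,8,9,10}→21
  8 left: {0,4,5,6,7,8,9,10}→84  {1,3,5,6,7,8,9,10}→3  {2,3,5,6,7,8,9,10}→3  {3,4,5,6,7,8,9,10}→24
  9 left: {0,3,4,5,6,7,8,9,10}→108  {1,2,3,5,6,7,8,9,10}→6  {1,3,4,5,6,7,8,9,10}→27  {2,3,4,5,6,7,8,9,10}→27
  placing 0:o first → 60 extensions
  placing 1:c first → 135 extensions
  placing 2:e first → 135 extensions
total linear extensions = 330

330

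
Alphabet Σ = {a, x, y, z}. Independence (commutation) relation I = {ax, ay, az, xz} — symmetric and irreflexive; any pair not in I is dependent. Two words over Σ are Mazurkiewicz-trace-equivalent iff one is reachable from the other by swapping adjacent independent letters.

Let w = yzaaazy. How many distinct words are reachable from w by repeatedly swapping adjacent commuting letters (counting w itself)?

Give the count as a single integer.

35

piece 0:y — minimal
piece 1:z rests on {0:y}
piece 2:a — minimal
piece 3:a rests on {2:a}
piece 4:a rests on {3:a}
piece 5:z rests on {1:z}
piece 6:y rests on {5:z}
minimal pieces: {0:y, 2:a}
ways to finish when only these pieces remain (= sum over removing one remaining piece with nothing left below it):
  1 left: {4}→1  {6}→1
  2 left: {3,4}→1  {4,6}→2  {5,6}→1
  3 left: {1,5,6}→1  {2,3,4}→1  {3,4,6}→3  {4,5,6}→3
  4 left: {0,1,5,6}→1  {1,4,5,6}→4  {2,3,4,6}→4  {3,4,5,6}→6
  5 left: {0,1,4,5,6}→5  {1,3,4,5,6}→10  {2,3,4,5,6}→10
  placing 0:y first → 20 extensions
  placing 2:a first → 15 extensions
total linear extensions = 35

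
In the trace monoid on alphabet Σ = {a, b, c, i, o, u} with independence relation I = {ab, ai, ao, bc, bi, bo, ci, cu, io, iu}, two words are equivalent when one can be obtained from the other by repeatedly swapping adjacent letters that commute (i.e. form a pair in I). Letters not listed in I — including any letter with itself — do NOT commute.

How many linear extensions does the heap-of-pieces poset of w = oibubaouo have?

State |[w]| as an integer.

108

piece 0:o — minimal
piece 1:i — minimal
piece 2:b — minimal
piece 3:u rests on {0:o, 2:b}
piece 4:b rests on {3:u}
piece 5:a rests on {3:u}
piece 6:o rests on {3:u}
piece 7:u rests on {4:b, 5:a, 6:o}
piece 8:o rests on {7:u}
minimal pieces: {0:o, 1:i, 2:b}
ways to finish when only these pieces remain (= sum over removing one remaining piece with nothing left below it):
  1 left: {1}→1  {8}→1
  2 left: {1,8}→2  {7,8}→1
  3 left: {1,7,8}→3  {4,7,8}→1  {5,7,8}→1  {6,7,8}→1
  4 left: {1,4,7,8}→4  {1,5,7,8}→4  {1,6,7,8}→4  {4,5,7,8}→2  {4,6,7,8}→2  {5,6,7,8}→2
  5 left: {1,4,5,7,8}→10  {1,4,6,7,8}→10  {1,5,6,7,8}→10  {4,5,6,7,8}→6
  6 left: {1,4,5,6,7,8}→36  {3,4,5,6,7,8}→6
  7 left: {0,3,4,5,6,7,8}→6  {1,3,4,5,6,7,8}→42  {2,3,4,5,6,7,8}→6
  placing 0:o first → 48 extensions
  placing 1:i first → 12 extensions
  placing 2:b first → 48 extensions
total linear extensions = 108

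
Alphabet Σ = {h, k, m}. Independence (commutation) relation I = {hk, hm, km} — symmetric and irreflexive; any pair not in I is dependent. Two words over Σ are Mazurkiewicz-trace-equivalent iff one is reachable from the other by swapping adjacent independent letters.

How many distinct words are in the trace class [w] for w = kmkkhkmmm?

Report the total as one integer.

630

#0=k has no predecessor
#1=m has no predecessor
#2=k depends on [0:k]
#3=k depends on [2:k]
#4=h has no predecessor
#5=k depends on [3:k]
#6=m depends on [1:m]
#7=m depends on [6:m]
#8=m depends on [7:m]
sources: [0:k, 1:m, 4:h]
N(rest) = Σ N(rest − s) over sources s of rest; N(one piece) = 1:
  size 1 → [4]=1  [5]=1  [8]=1
  size 2 → [3,5]=1  [4,5]=2  [4,8]=2  [5,8]=2  [7,8]=1
  size 3 → [2,3,5]=1  [3,4,5]=3  [3,5,8]=3  [4,5,8]=6  [4,7,8]=3  [5,7,8]=3  [6,7,8]=1
  size 4 → [0,2,3,5]=1  [1,6,7,8]=1  [2,3,4,5]=4  [2,3,5,8]=4  [3,4,5,8]=12  [3,5,7,8]=6  [4,5,7,8]=12  [4,6,7,8]=4  [5,6,7,8]=4
  size 5 → [0,2,3,4,5]=5  [0,2,3,5,8]=5  [1,4,6,7,8]=5  [1,5,6,7,8]=5  [2,3,4,5,8]=20  [2,3,5,7,8]=10  [3,4,5,7,8]=30  [3,5,6,7,8]=10  [4,5,6,7,8]=20
  size 6 → [0,2,3,4,5,8]=30  [0,2,3,5,7,8]=15  [1,3,5,6,7,8]=15  [1,4,5,6,7,8]=30  [2,3,4,5,7,8]=60  [2,3,5,6,7,8]=20  [3,4,5,6,7,8]=60
  size 7 → [0,2,3,4,5,7,8]=105  [0,2,3,5,6,7,8]=35  [1,2,3,5,6,7,8]=35  [1,3,4,5,6,7,8]=105  [2,3,4,5,6,7,8]=140
  first=0(k) contributes 280
  first=1(m) contributes 280
  first=4(h) contributes 70
|[w]| = 630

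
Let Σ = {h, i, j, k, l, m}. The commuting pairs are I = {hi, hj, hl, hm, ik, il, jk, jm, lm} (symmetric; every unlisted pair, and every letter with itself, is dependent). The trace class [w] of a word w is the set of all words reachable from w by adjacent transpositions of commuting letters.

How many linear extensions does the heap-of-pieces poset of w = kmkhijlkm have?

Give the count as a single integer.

9

0(k) covers ∅
1(m) covers 0:k
2(k) covers 1:m
3(h) covers 2:k
4(i) covers 1:m
5(j) covers 4:i
6(l) covers 2:k, 5:j
7(k) covers 3:h, 6:l
8(m) covers 7:k
floor of heap: 0:k
completions by unplaced set U, small U first (add the entries for U minus each lowest piece of U):
  |U|=1: {8}:1
  |U|=2: {7,8}:1
  |U|=3: {3,7,8}:1  {6,7,8}:1
  |U|=4: {3,6,7,8}:2  {5,6,7,8}:1
  |U|=5: {2,3,6,7,8}:2  {3,5,6,7,8}:3  {4,5,6,7,8}:1
  |U|=6: {2,3,5,6,7,8}:5  {3,4,5,6,7,8}:4
  |U|=7: {2,3,4,5,6,7,8}:9
  start at 0(k): 9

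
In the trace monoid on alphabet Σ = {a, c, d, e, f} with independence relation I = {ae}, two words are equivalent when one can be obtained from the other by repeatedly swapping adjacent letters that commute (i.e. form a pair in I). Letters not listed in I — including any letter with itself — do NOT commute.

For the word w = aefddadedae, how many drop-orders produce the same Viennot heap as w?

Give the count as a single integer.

4

piece 0:a — minimal
piece 1:e — minimal
piece 2:f rests on {0:a, 1:e}
piece 3:d rests on {2:f}
piece 4:d rests on {3:d}
piece 5:a rests on {4:d}
piece 6:d rests on {5:a}
piece 7:e rests on {6:d}
piece 8:d rests on {7:e}
piece 9:a rests on {8:d}
piece 10:e rests on {8:d}
minimal pieces: {0:a, 1:e}
ways to finish when only these pieces remain (= sum over removing one remaining piece with nothing left below it):
  1 left: {9}→1  {10}→1
  2 left: {9,10}→2
  3 left: {8,9,10}→2
  4 left: {7,8,9,10}→2
  5 left: {6,7,8,9,10}→2
  6 left: {5,6,7,8,9,10}→2
  7 left: {4,5,6,7,8,9,10}→2
  8 left: {3,4,5,6,7,8,9,10}→2
  9 left: {2,3,4,5,6,7,8,9,10}→2
  placing 0:a first → 2 extensions
  placing 1:e first → 2 extensions
total linear extensions = 4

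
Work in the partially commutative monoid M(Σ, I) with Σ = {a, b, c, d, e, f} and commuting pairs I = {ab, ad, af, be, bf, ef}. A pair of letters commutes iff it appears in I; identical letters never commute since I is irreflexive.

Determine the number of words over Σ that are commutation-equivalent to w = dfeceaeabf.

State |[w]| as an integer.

0(d) covers ∅
1(f) covers 0:d
2(e) covers 0:d
3(c) covers 1:f, 2:e
4(e) covers 3:c
5(a) covers 4:e
6(e) covers 5:a
7(a) covers 6:e
8(b) covers 3:c
9(f) covers 3:c
floor of heap: 0:d
completions by unplaced set U, small U first (add the entries for U minus each lowest piece of U):
  |U|=1: {7}:1  {8}:1  {9}:1
  |U|=2: {6,7}:1  {7,8}:2  {7,9}:2  {8,9}:2
  |U|=3: {5,6,7}:1  {6,7,8}:3  {6,7,9}:3  {7,8,9}:6
  |U|=4: {4,5,6,7}:1  {5,6,7,8}:4  {5,6,7,9}:4  {6,7,8,9}:12
  |U|=5: {4,5,6,7,8}:5  {4,5,6,7,9}:5  {5,6,7,8,9}:20
  |U|=6: {4,5,6,7,8,9}:30
  |U|=7: {3,4,5,6,7,8,9}:30
  |U|=8: {1,3,4,5,6,7,8,9}:30  {2,3,4,5,6,7,8,9}:30
  start at 0(d): 60

60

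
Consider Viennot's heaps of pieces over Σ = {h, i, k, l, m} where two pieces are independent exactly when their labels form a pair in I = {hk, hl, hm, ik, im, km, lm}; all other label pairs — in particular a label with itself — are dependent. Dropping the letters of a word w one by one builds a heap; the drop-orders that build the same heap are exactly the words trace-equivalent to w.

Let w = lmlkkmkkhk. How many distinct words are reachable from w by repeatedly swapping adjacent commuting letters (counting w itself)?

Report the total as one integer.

360

0(l) covers ∅
1(m) covers ∅
2(l) covers 0:l
3(k) covers 2:l
4(k) covers 3:k
5(m) covers 1:m
6(k) covers 4:k
7(k) covers 6:k
8(h) covers ∅
9(k) covers 7:k
floor of heap: 0:l, 1:m, 8:h
completions by unplaced set U, small U first (add the entries for U minus each lowest piece of U):
  |U|=1: {5}:1  {8}:1  {9}:1
  |U|=2: {1,5}:1  {5,8}:2  {5,9}:2  {7,9}:1  {8,9}:2
  |U|=3: {1,5,8}:3  {1,5,9}:3  {5,7,9}:3  {5,8,9}:6  {6,7,9}:1  {7,8,9}:3
  |U|=4: {1,5,7,9}:6  {1,5,8,9}:12  {4,6,7,9}:1  {5,6,7,9}:4  {5,7,8,9}:12  {6,7,8,9}:4
  |U|=5: {1,5,6,7,9}:10  {1,5,7,8,9}:30  {3,4,6,7,9}:1  {4,5,6,7,9}:5  {4,6,7,8,9}:5  {5,6,7,8,9}:20
  |U|=6: {1,4,5,6,7,9}:15  {1,5,6,7,8,9}:60  {2,3,4,6,7,9}:1  {3,4,5,6,7,9}:6  {3,4,6,7,8,9}:6  {4,5,6,7,8,9}:30
  |U|=7: {0,2,3,4,6,7,9}:1  {1,3,4,5,6,7,9}:21  {1,4,5,6,7,8,9}:105  {2,3,4,5,6,7,9}:7  {2,3,4,6,7,8,9}:7  {3,4,5,6,7,8,9}:42
  |U|=8: {0,2,3,4,5,6,7,9}:8  {0,2,3,4,6,7,8,9}:8  {1,2,3,4,5,6,7,9}:28  {1,3,4,5,6,7,8,9}:168  {2,3,4,5,6,7,8,9}:56
  start at 0(l): 252
  start at 1(m): 72
  start at 8(h): 36
sum over floor = 360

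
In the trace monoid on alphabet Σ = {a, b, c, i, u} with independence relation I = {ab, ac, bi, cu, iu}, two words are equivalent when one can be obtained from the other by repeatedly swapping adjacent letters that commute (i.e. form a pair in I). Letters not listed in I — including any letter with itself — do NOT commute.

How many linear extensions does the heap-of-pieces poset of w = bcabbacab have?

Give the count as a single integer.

piece 0:b — minimal
piece 1:c rests on {0:b}
piece 2:a — minimal
piece 3:b rests on {1:c}
piece 4:b rests on {3:b}
piece 5:a rests on {2:a}
piece 6:c rests on {4:b}
piece 7:a rests on {5:a}
piece 8:b rests on {6:c}
minimal pieces: {0:b, 2:a}
ways to finish when only these pieces remain (= sum over removing one remaining piece with nothing left below it):
  1 left: {7}→1  {8}→1
  2 left: {5,7}→1  {6,8}→1  {7,8}→2
  3 left: {2,5,7}→1  {4,6,8}→1  {5,7,8}→3  {6,7,8}→3
  4 left: {2,5,7,8}→4  {3,4,6,8}→1  {4,6,7,8}→4  {5,6,7,8}→6
  5 left: {1,3,4,6,8}→1  {2,5,6,7,8}→10  {3,4,6,7,8}→5  {4,5,6,7,8}→10
  6 left: {0,1,3,4,6,8}→1  {1,3,4,6,7,8}→6  {2,4,5,6,7,8}→20  {3,4,5,6,7,8}→15
  7 left: {0,1,3,4,6,7,8}→7  {1,3,4,5,6,7,8}→21  {2,3,4,5,6,7,8}→35
  placing 0:b first → 56 extensions
  placing 2:a first → 28 extensions
total linear extensions = 84

84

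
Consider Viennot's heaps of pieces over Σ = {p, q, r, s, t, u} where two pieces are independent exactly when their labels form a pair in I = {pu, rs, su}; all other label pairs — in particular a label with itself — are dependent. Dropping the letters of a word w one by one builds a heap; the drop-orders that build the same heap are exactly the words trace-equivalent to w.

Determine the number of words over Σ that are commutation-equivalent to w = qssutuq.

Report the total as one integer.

3

piece 0:q — minimal
piece 1:s rests on {0:q}
piece 2:s rests on {1:s}
piece 3:u rests on {0:q}
piece 4:t rests on {2:s, 3:u}
piece 5:u rests on {4:t}
piece 6:q rests on {5:u}
minimal pieces: {0:q}
ways to finish when only these pieces remain (= sum over removing one remaining piece with nothing left below it):
  1 left: {6}→1
  2 left: {5,6}→1
  3 left: {4,5,6}→1
  4 left: {2,4,5,6}→1  {3,4,5,6}→1
  5 left: {1,2,4,5,6}→1  {2,3,4,5,6}→2
  placing 0:q first → 3 extensions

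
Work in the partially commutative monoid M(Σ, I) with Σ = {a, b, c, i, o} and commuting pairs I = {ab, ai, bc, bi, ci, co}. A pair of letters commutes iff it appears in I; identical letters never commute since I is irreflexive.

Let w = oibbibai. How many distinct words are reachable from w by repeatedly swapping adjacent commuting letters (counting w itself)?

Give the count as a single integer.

piece 0:o — minimal
piece 1:i rests on {0:o}
piece 2:b rests on {0:o}
piece 3:b rests on {2:b}
piece 4:i rests on {1:i}
piece 5:b rests on {3:b}
piece 6:a rests on {0:o}
piece 7:i rests on {4:i}
minimal pieces: {0:o}
ways to finish when only these pieces remain (= sum over removing one remaining piece with nothing left below it):
  1 left: {5}→1  {6}→1  {7}→1
  2 left: {3,5}→1  {4,7}→1  {5,6}→2  {5,7}→2  {6,7}→2
  3 left: {1,4,7}→1  {2,3,5}→1  {3,5,6}→3  {3,5,7}→3  {4,5,7}→3  {4,6,7}→3  {5,6,7}→6
  4 left: {1,4,5,7}→4  {1,4,6,7}→4  {2,3,5,6}→4  {2,3,5,7}→4  {3,4,5,7}→6  {3,5,6,7}→12  {4,5,6,7}→12
  5 left: {1,3,4,5,7}→10  {1,4,5,6,7}→20  {2,3,4,5,7}→10  {2,3,5,6,7}→20  {3,4,5,6,7}→30
  6 left: {1,2,3,4,5,7}→20  {1,3,4,5,6,7}→60  {2,3,4,5,6,7}→60
  placing 0:o first → 140 extensions

140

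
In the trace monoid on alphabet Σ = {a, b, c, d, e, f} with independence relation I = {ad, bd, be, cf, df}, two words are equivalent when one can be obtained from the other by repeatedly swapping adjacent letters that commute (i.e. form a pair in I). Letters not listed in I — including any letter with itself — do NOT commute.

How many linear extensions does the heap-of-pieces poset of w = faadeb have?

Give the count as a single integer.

9

#0=f has no predecessor
#1=a depends on [0:f]
#2=a depends on [1:a]
#3=d has no predecessor
#4=e depends on [2:a, 3:d]
#5=b depends on [2:a]
sources: [0:f, 3:d]
N(rest) = Σ N(rest − s) over sources s of rest; N(one piece) = 1:
  size 1 → [4]=1  [5]=1
  size 2 → [3,4]=1  [4,5]=2
  size 3 → [2,4,5]=2  [3,4,5]=3
  size 4 → [1,2,4,5]=2  [2,3,4,5]=5
  first=0(f) contributes 7
  first=3(d) contributes 2
|[w]| = 9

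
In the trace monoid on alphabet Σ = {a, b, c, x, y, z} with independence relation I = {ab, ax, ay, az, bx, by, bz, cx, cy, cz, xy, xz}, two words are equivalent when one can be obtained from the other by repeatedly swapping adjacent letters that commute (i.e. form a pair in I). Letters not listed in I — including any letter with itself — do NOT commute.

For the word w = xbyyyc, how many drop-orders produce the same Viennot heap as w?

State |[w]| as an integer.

60

piece 0:x — minimal
piece 1:b — minimal
piece 2:y — minimal
piece 3:y rests on {2:y}
piece 4:y rests on {3:y}
piece 5:c rests on {1:b}
minimal pieces: {0:x, 1:b, 2:y}
ways to finish when only these pieces remain (= sum over removing one remaining piece with nothing left below it):
  1 left: {0}→1  {4}→1  {5}→1
  2 left: {0,4}→2  {0,5}→2  {1,5}→1  {3,4}→1  {4,5}→2
  3 left: {0,1,5}→3  {0,3,4}→3  {0,4,5}→6  {1,4,5}→3  {2,3,4}→1  {3,4,5}→3
  4 left: {0,1,4,5}→12  {0,2,3,4}→4  {0,3,4,5}→12  {1,3,4,5}→6  {2,3,4,5}→4
  placing 0:x first → 10 extensions
  placing 1:b first → 20 extensions
  placing 2:y first → 30 extensions
total linear extensions = 60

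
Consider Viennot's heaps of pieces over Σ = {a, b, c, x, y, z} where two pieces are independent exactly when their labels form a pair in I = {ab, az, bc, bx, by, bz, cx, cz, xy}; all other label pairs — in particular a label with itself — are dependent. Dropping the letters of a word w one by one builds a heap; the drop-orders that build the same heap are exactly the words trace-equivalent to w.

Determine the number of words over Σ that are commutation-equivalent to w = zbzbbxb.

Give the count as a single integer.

35

0(z) covers ∅
1(b) covers ∅
2(z) covers 0:z
3(b) covers 1:b
4(b) covers 3:b
5(x) covers 2:z
6(b) covers 4:b
floor of heap: 0:z, 1:b
completions by unplaced set U, small U first (add the entries for U minus each lowest piece of U):
  |U|=1: {5}:1  {6}:1
  |U|=2: {2,5}:1  {4,6}:1  {5,6}:2
  |U|=3: {0,2,5}:1  {2,5,6}:3  {3,4,6}:1  {4,5,6}:3
  |U|=4: {0,2,5,6}:4  {1,3,4,6}:1  {2,4,5,6}:6  {3,4,5,6}:4
  |U|=5: {0,2,4,5,6}:10  {1,3,4,5,6}:5  {2,3,4,5,6}:10
  start at 0(z): 15
  start at 1(b): 20
sum over floor = 35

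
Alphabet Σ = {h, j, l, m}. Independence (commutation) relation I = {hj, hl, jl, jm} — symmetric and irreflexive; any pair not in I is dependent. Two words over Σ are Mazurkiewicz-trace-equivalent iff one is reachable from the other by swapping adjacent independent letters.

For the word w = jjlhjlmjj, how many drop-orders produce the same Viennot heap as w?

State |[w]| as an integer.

378

piece 0:j — minimal
piece 1:j rests on {0:j}
piece 2:l — minimal
piece 3:h — minimal
piece 4:j rests on {1:j}
piece 5:l rests on {2:l}
piece 6:m rests on {3:h, 5:l}
piece 7:j rests on {4:j}
piece 8:j rests on {7:j}
minimal pieces: {0:j, 2:l, 3:h}
ways to finish when only these pieces remain (= sum over removing one remaining piece with nothing left below it):
  1 left: {6}→1  {8}→1
  2 left: {3,6}→1  {5,6}→1  {6,8}→2  {7,8}→1
  3 left: {2,5,6}→1  {3,5,6}→2  {3,6,8}→3  {4,7,8}→1  {5,6,8}→3  {6,7,8}→3
  4 left: {1,4,7,8}→1  {2,3,5,6}→3  {2,5,6,8}→4  {3,5,6,8}→8  {3,6,7,8}→6  {4,6,7,8}→4  {5,6,7,8}→6
  5 left: {0,1,4,7,8}→1  {1,4,6,7,8}→5  {2,3,5,6,8}→15  {2,5,6,7,8}→10  {3,4,6,7,8}→10  {3,5,6,7,8}→20  {4,5,6,7,8}→10
  6 left: {0,1,4,6,7,8}→6  {1,3,4,6,7,8}→15  {1,4,5,6,7,8}→15  {2,3,5,6,7,8}→45  {2,4,5,6,7,8}→20  {3,4,5,6,7,8}→40
  7 left: {0,1,3,4,6,7,8}→21  {0,1,4,5,6,7,8}→21  {1,2,4,5,6,7,8}→35  {1,3,4,5,6,7,8}→70  {2,3,4,5,6,7,8}→105
  placing 0:j first → 210 extensions
  placing 2:l first → 112 extensions
  placing 3:h first → 56 extensions
total linear extensions = 378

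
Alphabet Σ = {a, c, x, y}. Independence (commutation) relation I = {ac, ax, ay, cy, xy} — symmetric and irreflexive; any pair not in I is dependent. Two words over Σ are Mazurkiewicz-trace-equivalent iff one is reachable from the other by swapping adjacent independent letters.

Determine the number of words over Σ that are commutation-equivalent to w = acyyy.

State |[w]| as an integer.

drop 0:a onto floor
drop 1:c onto floor
drop 2:y onto floor
drop 3:y onto {2:y}
drop 4:y onto {3:y}
ground layer = {0:a, 1:c, 2:y}
drop-orders for the pieces not yet dropped (sum over which currently-grounded one goes next):
  1 to go: {0} 1  {1} 1  {4} 1
  2 to go: {0,1} 2  {0,4} 2  {1,4} 2  {3,4} 1
  3 to go: {0,1,4} 6  {0,3,4} 3  {1,3,4} 3  {2,3,4} 1
  if 0:a drops first: 4 orders
  if 1:c drops first: 4 orders
  if 2:y drops first: 12 orders
heap linearizations: 20

20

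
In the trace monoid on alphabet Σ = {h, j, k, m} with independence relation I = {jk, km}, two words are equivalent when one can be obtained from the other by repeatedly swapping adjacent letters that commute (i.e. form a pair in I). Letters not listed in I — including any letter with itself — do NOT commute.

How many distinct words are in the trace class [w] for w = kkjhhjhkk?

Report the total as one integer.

3

piece 0:k — minimal
piece 1:k rests on {0:k}
piece 2:j — minimal
piece 3:h rests on {1:k, 2:j}
piece 4:h rests on {3:h}
piece 5:j rests on {4:h}
piece 6:h rests on {5:j}
piece 7:k rests on {6:h}
piece 8:k rests on {7:k}
minimal pieces: {0:k, 2:j}
ways to finish when only these pieces remain (= sum over removing one remaining piece with nothing left below it):
  1 left: {8}→1
  2 left: {7,8}→1
  3 left: {6,7,8}→1
  4 left: {5,6,7,8}→1
  5 left: {4,5,6,7,8}→1
  6 left: {3,4,5,6,7,8}→1
  7 left: {1,3,4,5,6,7,8}→1  {2,3,4,5,6,7,8}→1
  placing 0:k first → 2 extensions
  placing 2:j first → 1 extensions
total linear extensions = 3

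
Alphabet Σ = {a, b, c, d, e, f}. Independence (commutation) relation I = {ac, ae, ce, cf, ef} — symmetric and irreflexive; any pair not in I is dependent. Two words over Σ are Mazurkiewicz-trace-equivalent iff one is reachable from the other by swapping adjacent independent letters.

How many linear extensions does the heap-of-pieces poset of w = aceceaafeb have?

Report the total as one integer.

piece 0:a — minimal
piece 1:c — minimal
piece 2:e — minimal
piece 3:c rests on {1:c}
piece 4:e rests on {2:e}
piece 5:a rests on {0:a}
piece 6:a rests on {5:a}
piece 7:f rests on {6:a}
piece 8:e rests on {4:e}
piece 9:b rests on {3:c, 7:f, 8:e}
minimal pieces: {0:a, 1:c, 2:e}
ways to finish when only these pieces remain (= sum over removing one remaining piece with nothing left below it):
  1 left: {9}→1
  2 left: {3,9}→1  {7,9}→1  {8,9}→1
  3 left: {1,3,9}→1  {3,7,9}→2  {3,8,9}→2  {4,8,9}→1  {6,7,9}→1  {7,8,9}→2
  4 left: {1,3,7,9}→3  {1,3,8,9}→3  {2,4,8,9}→1  {3,4,8,9}→3  {3,6,7,9}→3  {3,7,8,9}→6  {4,7,8,9}→3  {5,6,7,9}→1  {6,7,8,9}→3
  5 left: {0,5,6,7,9}→1  {1,3,4,8,9}→6  {1,3,6,7,9}→6  {1,3,7,8,9}→12  {2,3,4,8,9}→4  {2,4,7,8,9}→4  {3,4,7,8,9}→12  {3,5,6,7,9}→4  {3,6,7,8,9}→12  {4,6,7,8,9}→6  {5,6,7,8,9}→4
  6 left: {0,3,5,6,7,9}→5  {0,5,6,7,8,9}→5  {1,2,3,4,8,9}→10  {1,3,4,7,8,9}→30  {1,3,5,6,7,9}→10  {1,3,6,7,8,9}→30  {2,3,4,7,8,9}→20  {2,4,6,7,8,9}→10  {3,4,6,7,8,9}→30  {3,5,6,7,8,9}→20  {4,5,6,7,8,9}→10
  7 left: {0,1,3,5,6,7,9}→15  {0,3,5,6,7,8,9}→30  {0,4,5,6,7,8,9}→15  {1,2,3,4,7,8,9}→60  {1,3,4,6,7,8,9}→90  {1,3,5,6,7,8,9}→60  {2,3,4,6,7,8,9}→60  {2,4,5,6,7,8,9}→20  {3,4,5,6,7,8,9}→60
  8 left: {0,1,3,5,6,7,8,9}→105  {0,2,4,5,6,7,8,9}→35  {0,3,4,5,6,7,8,9}→105  {1,2,3,4,6,7,8,9}→210  {1,3,4,5,6,7,8,9}→210  {2,3,4,5,6,7,8,9}→140
  placing 0:a first → 560 extensions
  placing 1:c first → 280 extensions
  placing 2:e first → 420 extensions
total linear extensions = 1260

1260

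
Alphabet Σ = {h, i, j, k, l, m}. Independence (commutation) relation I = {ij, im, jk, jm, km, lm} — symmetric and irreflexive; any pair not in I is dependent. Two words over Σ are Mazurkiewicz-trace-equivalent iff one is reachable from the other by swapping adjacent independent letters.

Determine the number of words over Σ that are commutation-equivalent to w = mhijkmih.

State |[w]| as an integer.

20

#0=m has no predecessor
#1=h depends on [0:m]
#2=i depends on [1:h]
#3=j depends on [1:h]
#4=k depends on [2:i]
#5=m depends on [1:h]
#6=i depends on [4:k]
#7=h depends on [3:j, 5:m, 6:i]
sources: [0:m]
N(rest) = Σ N(rest − s) over sources s of rest; N(one piece) = 1:
  size 1 → [7]=1
  size 2 → [3,7]=1  [5,7]=1  [6,7]=1
  size 3 → [3,5,7]=2  [3,6,7]=2  [4,6,7]=1  [5,6,7]=2
  size 4 → [2,4,6,7]=1  [3,4,6,7]=3  [3,5,6,7]=6  [4,5,6,7]=3
  size 5 → [2,3,4,6,7]=4  [2,4,5,6,7]=4  [3,4,5,6,7]=12
  size 6 → [2,3,4,5,6,7]=20
  first=0(m) contributes 20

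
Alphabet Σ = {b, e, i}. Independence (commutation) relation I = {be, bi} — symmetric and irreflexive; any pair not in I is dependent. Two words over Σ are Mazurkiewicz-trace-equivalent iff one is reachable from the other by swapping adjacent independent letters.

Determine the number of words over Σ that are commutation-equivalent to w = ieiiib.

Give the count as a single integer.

drop 0:i onto floor
drop 1:e onto {0:i}
drop 2:i onto {1:e}
drop 3:i onto {2:i}
drop 4:i onto {3:i}
drop 5:b onto floor
ground layer = {0:i, 5:b}
drop-orders for the pieces not yet dropped (sum over which currently-grounded one goes next):
  1 to go: {4} 1  {5} 1
  2 to go: {3,4} 1  {4,5} 2
  3 to go: {2,3,4} 1  {3,4,5} 3
  4 to go: {1,2,3,4} 1  {2,3,4,5} 4
  if 0:i drops first: 5 orders
  if 5:b drops first: 1 orders
heap linearizations: 6

6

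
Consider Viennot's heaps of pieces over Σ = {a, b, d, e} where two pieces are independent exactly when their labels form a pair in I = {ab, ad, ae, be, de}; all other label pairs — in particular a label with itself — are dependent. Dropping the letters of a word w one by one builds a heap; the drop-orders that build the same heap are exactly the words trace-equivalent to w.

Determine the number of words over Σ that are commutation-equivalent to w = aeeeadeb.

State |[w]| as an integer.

420

#0=a has no predecessor
#1=e has no predecessor
#2=e depends on [1:e]
#3=e depends on [2:e]
#4=a depends on [0:a]
#5=d has no predecessor
#6=e depends on [3:e]
#7=b depends on [5:d]
sources: [0:a, 1:e, 5:d]
N(rest) = Σ N(rest − s) over sources s of rest; N(one piece) = 1:
  size 1 → [4]=1  [6]=1  [7]=1
  size 2 → [0,4]=1  [3,6]=1  [4,6]=2  [4,7]=2  [5,7]=1  [6,7]=2
  size 3 → [0,4,6]=3  [0,4,7]=3  [2,3,6]=1  [3,4,6]=3  [3,6,7]=3  [4,5,7]=3  [4,6,7]=6  [5,6,7]=3
  size 4 → [0,3,4,6]=6  [0,4,5,7]=6  [0,4,6,7]=12  [1,2,3,6]=1  [2,3,4,6]=4  [2,3,6,7]=4  [3,4,6,7]=12  [3,5,6,7]=6  [4,5,6,7]=12
  size 5 → [0,2,3,4,6]=10  [0,3,4,6,7]=30  [0,4,5,6,7]=30  [1,2,3,4,6]=5  [1,2,3,6,7]=5  [2,3,4,6,7]=20  [2,3,5,6,7]=10  [3,4,5,6,7]=30
  size 6 → [0,1,2,3,4,6]=15  [0,2,3,4,6,7]=60  [0,3,4,5,6,7]=90  [1,2,3,4,6,7]=30  [1,2,3,5,6,7]=15  [2,3,4,5,6,7]=60
  first=0(a) contributes 105
  first=1(e) contributes 210
  first=5(d) contributes 105
|[w]| = 420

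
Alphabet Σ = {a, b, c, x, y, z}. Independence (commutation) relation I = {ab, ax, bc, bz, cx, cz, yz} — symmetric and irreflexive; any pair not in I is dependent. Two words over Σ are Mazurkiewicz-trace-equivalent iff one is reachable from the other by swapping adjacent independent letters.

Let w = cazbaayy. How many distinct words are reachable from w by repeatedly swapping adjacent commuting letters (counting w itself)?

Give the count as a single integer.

6

0(c) covers ∅
1(a) covers 0:c
2(z) covers 1:a
3(b) covers ∅
4(a) covers 2:z
5(a) covers 4:a
6(y) covers 3:b, 5:a
7(y) covers 6:y
floor of heap: 0:c, 3:b
completions by unplaced set U, small U first (add the entries for U minus each lowest piece of U):
  |U|=1: {7}:1
  |U|=2: {6,7}:1
  |U|=3: {3,6,7}:1  {5,6,7}:1
  |U|=4: {3,5,6,7}:2  {4,5,6,7}:1
  |U|=5: {2,4,5,6,7}:1  {3,4,5,6,7}:3
  |U|=6: {1,2,4,5,6,7}:1  {2,3,4,5,6,7}:4
  start at 0(c): 5
  start at 3(b): 1
sum over floor = 6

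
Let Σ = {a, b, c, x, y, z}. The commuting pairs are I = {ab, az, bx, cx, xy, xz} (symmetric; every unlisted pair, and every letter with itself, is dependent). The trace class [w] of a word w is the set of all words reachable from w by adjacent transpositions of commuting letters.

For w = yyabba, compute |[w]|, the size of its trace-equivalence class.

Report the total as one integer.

#0=y has no predecessor
#1=y depends on [0:y]
#2=a depends on [1:y]
#3=b depends on [1:y]
#4=b depends on [3:b]
#5=a depends on [2:a]
sources: [0:y]
N(rest) = Σ N(rest − s) over sources s of rest; N(one piece) = 1:
  size 1 → [4]=1  [5]=1
  size 2 → [2,5]=1  [3,4]=1  [4,5]=2
  size 3 → [2,4,5]=3  [3,4,5]=3
  size 4 → [2,3,4,5]=6
  first=0(y) contributes 6

6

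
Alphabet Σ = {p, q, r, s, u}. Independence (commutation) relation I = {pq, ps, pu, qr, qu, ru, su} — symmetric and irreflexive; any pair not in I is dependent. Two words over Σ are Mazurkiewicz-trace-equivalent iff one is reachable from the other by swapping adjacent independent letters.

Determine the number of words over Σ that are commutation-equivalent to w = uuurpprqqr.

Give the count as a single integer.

piece 0:u — minimal
piece 1:u rests on {0:u}
piece 2:u rests on {1:u}
piece 3:r — minimal
piece 4:p rests on {3:r}
piece 5:p rests on {4:p}
piece 6:r rests on {5:p}
piece 7:q — minimal
piece 8:q rests on {7:q}
piece 9:r rests on {6:r}
minimal pieces: {0:u, 3:r, 7:q}
ways to finish when only these pieces remain (= sum over removing one remaining piece with nothing left below it):
  1 left: {2}→1  {8}→1  {9}→1
  2 left: {1,2}→1  {2,8}→2  {2,9}→2  {6,9}→1  {7,8}→1  {8,9}→2
  3 left: {0,1,2}→1  {1,2,8}→3  {1,2,9}→3  {2,6,9}→3  {2,7,8}→3  {2,8,9}→6  {5,6,9}→1  {6,8,9}→3  {7,8,9}→3
  4 left: {0,1,2,8}→4  {0,1,2,9}→4  {1,2,6,9}→6  {1,2,7,8}→6  {1,2,8,9}→12  {2,5,6,9}→4  {2,6,8,9}→12  {2,7,8,9}→12  {4,5,6,9}→1  {5,6,8,9}→4  {6,7,8,9}→6
  5 left: {0,1,2,6,9}→10  {0,1,2,7,8}→10  {0,1,2,8,9}→20  {1,2,5,6,9}→10  {1,2,6,8,9}→30  {1,2,7,8,9}→30  {2,4,5,6,9}→5  {2,5,6,8,9}→20  {2,6,7,8,9}→30  {3,4,5,6,9}→1  {4,5,6,8,9}→5  {5,6,7,8,9}→10
  6 left: {0,1,2,5,6,9}→20  {0,1,2,6,8,9}→60  {0,1,2,7,8,9}→60  {1,2,4,5,6,9}→15  {1,2,5,6,8,9}→60  {1,2,6,7,8,9}→90  {2,3,4,5,6,9}→6  {2,4,5,6,8,9}→30  {2,5,6,7,8,9}→60  {3,4,5,6,8,9}→6  {4,5,6,7,8,9}→15
  7 left: {0,1,2,4,5,6,9}→35  {0,1,2,5,6,8,9}→140  {0,1,2,6,7,8,9}→210  {1,2,3,4,5,6,9}→21  {1,2,4,5,6,8,9}→105  {1,2,5,6,7,8,9}→210  {2,3,4,5,6,8,9}→42  {2,4,5,6,7,8,9}→105  {3,4,5,6,7,8,9}→21
  8 left: {0,1,2,3,4,5,6,9}→56  {0,1,2,4,5,6,8,9}→280  {0,1,2,5,6,7,8,9}→560  {1,2,3,4,5,6,8,9}→168  {1,2,4,5,6,7,8,9}→420  {2,3,4,5,6,7,8,9}→168
  placing 0:u first → 756 extensions
  placing 3:r first → 1260 extensions
  placing 7:q first → 504 extensions
total linear extensions = 2520

2520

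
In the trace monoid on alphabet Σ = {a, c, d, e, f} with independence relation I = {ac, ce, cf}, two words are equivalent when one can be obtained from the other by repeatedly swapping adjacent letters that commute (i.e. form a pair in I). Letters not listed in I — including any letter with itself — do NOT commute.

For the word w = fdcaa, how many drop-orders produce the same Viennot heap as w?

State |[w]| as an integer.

piece 0:f — minimal
piece 1:d rests on {0:f}
piece 2:c rests on {1:d}
piece 3:a rests on {1:d}
piece 4:a rests on {3:a}
minimal pieces: {0:f}
ways to finish when only these pieces remain (= sum over removing one remaining piece with nothing left below it):
  1 left: {2}→1  {4}→1
  2 left: {2,4}→2  {3,4}→1
  3 left: {2,3,4}→3
  placing 0:f first → 3 extensions

3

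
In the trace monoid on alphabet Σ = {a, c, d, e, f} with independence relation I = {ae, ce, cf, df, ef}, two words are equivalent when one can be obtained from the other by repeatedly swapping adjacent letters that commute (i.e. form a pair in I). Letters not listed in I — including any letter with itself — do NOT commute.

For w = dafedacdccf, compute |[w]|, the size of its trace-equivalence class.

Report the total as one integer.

25

drop 0:d onto floor
drop 1:a onto {0:d}
drop 2:f onto {1:a}
drop 3:e onto {0:d}
drop 4:d onto {1:a, 3:e}
drop 5:a onto {2:f, 4:d}
drop 6:c onto {5:a}
drop 7:d onto {6:c}
drop 8:c onto {7:d}
drop 9:c onto {8:c}
drop 10:f onto {5:a}
ground layer = {0:d}
drop-orders for the pieces not yet dropped (sum over which currently-grounded one goes next):
  1 to go: {9} 1  {10} 1
  2 to go: {8,9} 1  {9,10} 2
  3 to go: {7,8,9} 1  {8,9,10} 3
  4 to go: {6,7,8,9} 1  {7,8,9,10} 4
  5 to go: {6,7,8,9,10} 5
  6 to go: {5,6,7,8,9,10} 5
  7 to go: {2,5,6,7,8,9,10} 5  {4,5,6,7,8,9,10} 5
  8 to go: {2,4,5,6,7,8,9,10} 10  {3,4,5,6,7,8,9,10} 5
  9 to go: {1,2,4,5,6,7,8,9,10} 10  {2,3,4,5,6,7,8,9,10} 15
  if 0:d drops first: 25 orders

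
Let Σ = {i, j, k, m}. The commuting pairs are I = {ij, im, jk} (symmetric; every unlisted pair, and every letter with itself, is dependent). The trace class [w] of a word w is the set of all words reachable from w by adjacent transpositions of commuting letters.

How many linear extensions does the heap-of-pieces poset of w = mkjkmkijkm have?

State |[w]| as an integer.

12

drop 0:m onto floor
drop 1:k onto {0:m}
drop 2:j onto {0:m}
drop 3:k onto {1:k}
drop 4:m onto {2:j, 3:k}
drop 5:k onto {4:m}
drop 6:i onto {5:k}
drop 7:j onto {4:m}
drop 8:k onto {6:i}
drop 9:m onto {7:j, 8:k}
ground layer = {0:m}
drop-orders for the pieces not yet dropped (sum over which currently-grounded one goes next):
  1 to go: {9} 1
  2 to go: {7,9} 1  {8,9} 1
  3 to go: {6,8,9} 1  {7,8,9} 2
  4 to go: {5,6,8,9} 1  {6,7,8,9} 3
  5 to go: {5,6,7,8,9} 4
  6 to go: {4,5,6,7,8,9} 4
  7 to go: {2,4,5,6,7,8,9} 4  {3,4,5,6,7,8,9} 4
  8 to go: {1,3,4,5,6,7,8,9} 4  {2,3,4,5,6,7,8,9} 8
  if 0:m drops first: 12 orders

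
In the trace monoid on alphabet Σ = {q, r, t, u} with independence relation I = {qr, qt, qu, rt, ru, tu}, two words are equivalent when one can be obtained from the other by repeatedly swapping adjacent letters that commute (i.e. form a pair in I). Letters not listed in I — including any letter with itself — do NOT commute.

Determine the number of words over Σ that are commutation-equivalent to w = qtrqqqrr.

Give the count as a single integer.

#0=q has no predecessor
#1=t has no predecessor
#2=r has no predecessor
#3=q depends on [0:q]
#4=q depends on [3:q]
#5=q depends on [4:q]
#6=r depends on [2:r]
#7=r depends on [6:r]
sources: [0:q, 1:t, 2:r]
N(rest) = Σ N(rest − s) over sources s of rest; N(one piece) = 1:
  size 1 → [1]=1  [5]=1  [7]=1
  size 2 → [1,5]=2  [1,7]=2  [4,5]=1  [5,7]=2  [6,7]=1
  size 3 → [1,4,5]=3  [1,5,7]=6  [1,6,7]=3  [2,6,7]=1  [3,4,5]=1  [4,5,7]=3  [5,6,7]=3
  size 4 → [0,3,4,5]=1  [1,2,6,7]=4  [1,3,4,5]=4  [1,4,5,7]=12  [1,5,6,7]=12  [2,5,6,7]=4  [3,4,5,7]=4  [4,5,6,7]=6
  size 5 → [0,1,3,4,5]=5  [0,3,4,5,7]=5  [1,2,5,6,7]=20  [1,3,4,5,7]=20  [1,4,5,6,7]=30  [2,4,5,6,7]=10  [3,4,5,6,7]=10
  size 6 → [0,1,3,4,5,7]=30  [0,3,4,5,6,7]=15  [1,2,4,5,6,7]=60  [1,3,4,5,6,7]=60  [2,3,4,5,6,7]=20
  first=0(q) contributes 140
  first=1(t) contributes 35
  first=2(r) contributes 105
|[w]| = 280

280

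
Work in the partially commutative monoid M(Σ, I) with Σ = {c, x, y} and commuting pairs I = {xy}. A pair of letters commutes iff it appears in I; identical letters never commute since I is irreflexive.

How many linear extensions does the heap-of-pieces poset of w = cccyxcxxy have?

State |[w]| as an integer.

piece 0:c — minimal
piece 1:c rests on {0:c}
piece 2:c rests on {1:c}
piece 3:y rests on {2:c}
piece 4:x rests on {2:c}
piece 5:c rests on {3:y, 4:x}
piece 6:x rests on {5:c}
piece 7:x rests on {6:x}
piece 8:y rests on {5:c}
minimal pieces: {0:c}
ways to finish when only these pieces remain (= sum over removing one remaining piece with nothing left below it):
  1 left: {7}→1  {8}→1
  2 left: {6,7}→1  {7,8}→2
  3 left: {6,7,8}→3
  4 left: {5,6,7,8}→3
  5 left: {3,5,6,7,8}→3  {4,5,6,7,8}→3
  6 left: {3,4,5,6,7,8}→6
  7 left: {2,3,4,5,6,7,8}→6
  placing 0:c first → 6 extensions

6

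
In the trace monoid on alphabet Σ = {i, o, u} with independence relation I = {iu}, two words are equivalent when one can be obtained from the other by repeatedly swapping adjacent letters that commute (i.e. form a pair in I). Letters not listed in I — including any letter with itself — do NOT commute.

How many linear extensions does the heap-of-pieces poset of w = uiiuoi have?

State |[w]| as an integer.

6

drop 0:u onto floor
drop 1:i onto floor
drop 2:i onto {1:i}
drop 3:u onto {0:u}
drop 4:o onto {2:i, 3:u}
drop 5:i onto {4:o}
ground layer = {0:u, 1:i}
drop-orders for the pieces not yet dropped (sum over which currently-grounded one goes next):
  1 to go: {5} 1
  2 to go: {4,5} 1
  3 to go: {2,4,5} 1  {3,4,5} 1
  4 to go: {0,3,4,5} 1  {1,2,4,5} 1  {2,3,4,5} 2
  if 0:u drops first: 3 orders
  if 1:i drops first: 3 orders
heap linearizations: 6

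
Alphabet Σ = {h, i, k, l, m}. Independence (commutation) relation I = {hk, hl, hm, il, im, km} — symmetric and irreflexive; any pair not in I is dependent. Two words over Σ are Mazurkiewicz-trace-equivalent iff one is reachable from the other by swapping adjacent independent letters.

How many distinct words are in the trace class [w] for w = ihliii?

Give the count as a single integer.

6

0(i) covers ∅
1(h) covers 0:i
2(l) covers ∅
3(i) covers 1:h
4(i) covers 3:i
5(i) covers 4:i
floor of heap: 0:i, 2:l
completions by unplaced set U, small U first (add the entries for U minus each lowest piece of U):
  |U|=1: {2}:1  {5}:1
  |U|=2: {2,5}:2  {4,5}:1
  |U|=3: {2,4,5}:3  {3,4,5}:1
  |U|=4: {1,3,4,5}:1  {2,3,4,5}:4
  start at 0(i): 5
  start at 2(l): 1
sum over floor = 6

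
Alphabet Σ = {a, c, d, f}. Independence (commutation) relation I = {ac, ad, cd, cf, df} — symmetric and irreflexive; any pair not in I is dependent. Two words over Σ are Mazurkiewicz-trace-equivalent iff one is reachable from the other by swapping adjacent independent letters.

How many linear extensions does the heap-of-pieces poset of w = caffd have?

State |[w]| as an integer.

drop 0:c onto floor
drop 1:a onto floor
drop 2:f onto {1:a}
drop 3:f onto {2:f}
drop 4:d onto floor
ground layer = {0:c, 1:a, 4:d}
drop-orders for the pieces not yet dropped (sum over which currently-grounded one goes next):
  1 to go: {0} 1  {3} 1  {4} 1
  2 to go: {0,3} 2  {0,4} 2  {2,3} 1  {3,4} 2
  3 to go: {0,2,3} 3  {0,3,4} 6  {1,2,3} 1  {2,3,4} 3
  if 0:c drops first: 4 orders
  if 1:a drops first: 12 orders
  if 4:d drops first: 4 orders
heap linearizations: 20

20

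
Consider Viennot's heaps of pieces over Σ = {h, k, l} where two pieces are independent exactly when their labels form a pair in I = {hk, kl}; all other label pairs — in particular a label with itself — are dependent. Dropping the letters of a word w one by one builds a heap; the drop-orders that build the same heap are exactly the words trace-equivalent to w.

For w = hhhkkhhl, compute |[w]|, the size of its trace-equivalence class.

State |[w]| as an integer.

28

#0=h has no predecessor
#1=h depends on [0:h]
#2=h depends on [1:h]
#3=k has no predecessor
#4=k depends on [3:k]
#5=h depends on [2:h]
#6=h depends on [5:h]
#7=l depends on [6:h]
sources: [0:h, 3:k]
N(rest) = Σ N(rest − s) over sources s of rest; N(one piece) = 1:
  size 1 → [4]=1  [7]=1
  size 2 → [3,4]=1  [4,7]=2  [6,7]=1
  size 3 → [3,4,7]=3  [4,6,7]=3  [5,6,7]=1
  size 4 → [2,5,6,7]=1  [3,4,6,7]=6  [4,5,6,7]=4
  size 5 → [1,2,5,6,7]=1  [2,4,5,6,7]=5  [3,4,5,6,7]=10
  size 6 → [0,1,2,5,6,7]=1  [1,2,4,5,6,7]=6  [2,3,4,5,6,7]=15
  first=0(h) contributes 21
  first=3(k) contributes 7
|[w]| = 28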